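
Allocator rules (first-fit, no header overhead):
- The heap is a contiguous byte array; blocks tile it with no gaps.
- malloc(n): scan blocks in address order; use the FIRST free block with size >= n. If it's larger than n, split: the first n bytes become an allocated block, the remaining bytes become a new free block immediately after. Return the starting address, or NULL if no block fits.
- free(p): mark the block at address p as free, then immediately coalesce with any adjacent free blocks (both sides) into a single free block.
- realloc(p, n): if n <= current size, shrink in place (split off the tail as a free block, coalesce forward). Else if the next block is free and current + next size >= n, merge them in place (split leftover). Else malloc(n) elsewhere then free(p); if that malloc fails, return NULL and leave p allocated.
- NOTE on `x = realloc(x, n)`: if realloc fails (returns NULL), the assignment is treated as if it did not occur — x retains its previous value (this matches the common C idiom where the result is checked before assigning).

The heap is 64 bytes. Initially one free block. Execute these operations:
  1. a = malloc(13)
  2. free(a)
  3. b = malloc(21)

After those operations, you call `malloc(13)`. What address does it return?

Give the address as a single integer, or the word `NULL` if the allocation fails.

Op 1: a = malloc(13) -> a = 0; heap: [0-12 ALLOC][13-63 FREE]
Op 2: free(a) -> (freed a); heap: [0-63 FREE]
Op 3: b = malloc(21) -> b = 0; heap: [0-20 ALLOC][21-63 FREE]
malloc(13): first-fit scan over [0-20 ALLOC][21-63 FREE] -> 21

Answer: 21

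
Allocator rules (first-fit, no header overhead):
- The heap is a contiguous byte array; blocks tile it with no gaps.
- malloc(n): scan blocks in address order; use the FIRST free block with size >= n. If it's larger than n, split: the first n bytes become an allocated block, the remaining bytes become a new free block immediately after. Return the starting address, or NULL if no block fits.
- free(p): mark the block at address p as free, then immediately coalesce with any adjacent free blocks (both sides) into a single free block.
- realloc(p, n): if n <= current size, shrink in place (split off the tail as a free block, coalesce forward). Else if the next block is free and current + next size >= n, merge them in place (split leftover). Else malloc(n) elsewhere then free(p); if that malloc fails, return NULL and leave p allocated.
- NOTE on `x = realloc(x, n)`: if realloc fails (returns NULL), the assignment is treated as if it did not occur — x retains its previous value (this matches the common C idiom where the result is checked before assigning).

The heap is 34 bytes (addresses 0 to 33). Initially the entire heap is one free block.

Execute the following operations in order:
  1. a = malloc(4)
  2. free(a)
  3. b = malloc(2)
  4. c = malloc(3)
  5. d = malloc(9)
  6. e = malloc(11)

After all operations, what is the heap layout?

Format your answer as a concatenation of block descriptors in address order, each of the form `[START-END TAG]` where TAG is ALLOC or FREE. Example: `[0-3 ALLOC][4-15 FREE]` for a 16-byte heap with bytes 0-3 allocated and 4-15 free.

Op 1: a = malloc(4) -> a = 0; heap: [0-3 ALLOC][4-33 FREE]
Op 2: free(a) -> (freed a); heap: [0-33 FREE]
Op 3: b = malloc(2) -> b = 0; heap: [0-1 ALLOC][2-33 FREE]
Op 4: c = malloc(3) -> c = 2; heap: [0-1 ALLOC][2-4 ALLOC][5-33 FREE]
Op 5: d = malloc(9) -> d = 5; heap: [0-1 ALLOC][2-4 ALLOC][5-13 ALLOC][14-33 FREE]
Op 6: e = malloc(11) -> e = 14; heap: [0-1 ALLOC][2-4 ALLOC][5-13 ALLOC][14-24 ALLOC][25-33 FREE]

Answer: [0-1 ALLOC][2-4 ALLOC][5-13 ALLOC][14-24 ALLOC][25-33 FREE]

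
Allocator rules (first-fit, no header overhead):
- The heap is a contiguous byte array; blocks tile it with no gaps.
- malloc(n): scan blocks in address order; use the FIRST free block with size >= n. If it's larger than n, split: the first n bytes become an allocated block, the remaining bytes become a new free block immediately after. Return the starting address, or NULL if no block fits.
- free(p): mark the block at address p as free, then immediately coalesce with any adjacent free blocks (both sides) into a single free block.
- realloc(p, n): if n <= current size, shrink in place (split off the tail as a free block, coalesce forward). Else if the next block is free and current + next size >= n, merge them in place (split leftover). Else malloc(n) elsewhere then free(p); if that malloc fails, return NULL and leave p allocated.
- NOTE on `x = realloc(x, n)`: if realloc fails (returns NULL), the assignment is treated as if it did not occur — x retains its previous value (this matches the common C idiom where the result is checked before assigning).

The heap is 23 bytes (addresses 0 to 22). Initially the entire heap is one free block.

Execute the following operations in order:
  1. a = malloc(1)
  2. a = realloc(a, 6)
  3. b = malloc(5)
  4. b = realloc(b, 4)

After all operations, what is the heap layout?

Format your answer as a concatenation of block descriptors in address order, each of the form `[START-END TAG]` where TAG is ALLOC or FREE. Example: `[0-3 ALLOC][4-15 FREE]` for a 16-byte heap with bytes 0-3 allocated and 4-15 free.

Answer: [0-5 ALLOC][6-9 ALLOC][10-22 FREE]

Derivation:
Op 1: a = malloc(1) -> a = 0; heap: [0-0 ALLOC][1-22 FREE]
Op 2: a = realloc(a, 6) -> a = 0; heap: [0-5 ALLOC][6-22 FREE]
Op 3: b = malloc(5) -> b = 6; heap: [0-5 ALLOC][6-10 ALLOC][11-22 FREE]
Op 4: b = realloc(b, 4) -> b = 6; heap: [0-5 ALLOC][6-9 ALLOC][10-22 FREE]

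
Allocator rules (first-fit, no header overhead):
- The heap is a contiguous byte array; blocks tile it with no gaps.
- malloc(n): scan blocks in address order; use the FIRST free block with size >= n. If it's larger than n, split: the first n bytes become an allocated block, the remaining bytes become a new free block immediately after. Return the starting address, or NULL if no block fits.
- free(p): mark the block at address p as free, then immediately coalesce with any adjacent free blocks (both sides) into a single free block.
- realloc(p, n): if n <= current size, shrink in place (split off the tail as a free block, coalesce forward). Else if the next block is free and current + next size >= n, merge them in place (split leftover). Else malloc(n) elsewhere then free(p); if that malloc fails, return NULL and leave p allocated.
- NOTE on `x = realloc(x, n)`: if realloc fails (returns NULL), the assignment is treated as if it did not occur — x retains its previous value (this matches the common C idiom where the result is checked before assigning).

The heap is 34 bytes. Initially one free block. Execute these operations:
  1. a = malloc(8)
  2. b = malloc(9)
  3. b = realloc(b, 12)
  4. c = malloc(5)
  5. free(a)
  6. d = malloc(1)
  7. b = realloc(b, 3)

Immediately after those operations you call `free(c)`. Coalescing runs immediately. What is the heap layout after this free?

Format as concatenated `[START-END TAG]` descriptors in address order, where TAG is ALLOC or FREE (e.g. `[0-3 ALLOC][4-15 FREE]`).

Answer: [0-0 ALLOC][1-7 FREE][8-10 ALLOC][11-33 FREE]

Derivation:
Op 1: a = malloc(8) -> a = 0; heap: [0-7 ALLOC][8-33 FREE]
Op 2: b = malloc(9) -> b = 8; heap: [0-7 ALLOC][8-16 ALLOC][17-33 FREE]
Op 3: b = realloc(b, 12) -> b = 8; heap: [0-7 ALLOC][8-19 ALLOC][20-33 FREE]
Op 4: c = malloc(5) -> c = 20; heap: [0-7 ALLOC][8-19 ALLOC][20-24 ALLOC][25-33 FREE]
Op 5: free(a) -> (freed a); heap: [0-7 FREE][8-19 ALLOC][20-24 ALLOC][25-33 FREE]
Op 6: d = malloc(1) -> d = 0; heap: [0-0 ALLOC][1-7 FREE][8-19 ALLOC][20-24 ALLOC][25-33 FREE]
Op 7: b = realloc(b, 3) -> b = 8; heap: [0-0 ALLOC][1-7 FREE][8-10 ALLOC][11-19 FREE][20-24 ALLOC][25-33 FREE]
free(c): c = 20 -> block [20-24 ALLOC]; mark free, coalesce with adjacent free neighbors -> [0-0 ALLOC][1-7 FREE][8-10 ALLOC][11-33 FREE]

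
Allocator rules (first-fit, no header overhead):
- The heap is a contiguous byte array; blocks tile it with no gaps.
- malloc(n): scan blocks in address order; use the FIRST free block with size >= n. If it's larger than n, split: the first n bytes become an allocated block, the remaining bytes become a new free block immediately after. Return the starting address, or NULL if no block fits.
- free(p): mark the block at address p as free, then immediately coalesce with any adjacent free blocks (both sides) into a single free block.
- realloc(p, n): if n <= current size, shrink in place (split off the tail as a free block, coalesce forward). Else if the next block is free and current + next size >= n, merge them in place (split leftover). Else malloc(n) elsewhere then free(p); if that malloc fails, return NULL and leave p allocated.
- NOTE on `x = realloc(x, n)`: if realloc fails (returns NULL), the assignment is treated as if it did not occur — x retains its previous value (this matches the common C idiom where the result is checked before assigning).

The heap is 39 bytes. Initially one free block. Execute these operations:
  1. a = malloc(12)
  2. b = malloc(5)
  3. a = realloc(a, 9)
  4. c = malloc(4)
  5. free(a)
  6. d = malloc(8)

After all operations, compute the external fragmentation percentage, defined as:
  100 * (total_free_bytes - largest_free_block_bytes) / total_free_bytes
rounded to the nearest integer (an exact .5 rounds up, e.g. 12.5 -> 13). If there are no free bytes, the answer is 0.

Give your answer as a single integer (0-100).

Answer: 18

Derivation:
Op 1: a = malloc(12) -> a = 0; heap: [0-11 ALLOC][12-38 FREE]
Op 2: b = malloc(5) -> b = 12; heap: [0-11 ALLOC][12-16 ALLOC][17-38 FREE]
Op 3: a = realloc(a, 9) -> a = 0; heap: [0-8 ALLOC][9-11 FREE][12-16 ALLOC][17-38 FREE]
Op 4: c = malloc(4) -> c = 17; heap: [0-8 ALLOC][9-11 FREE][12-16 ALLOC][17-20 ALLOC][21-38 FREE]
Op 5: free(a) -> (freed a); heap: [0-11 FREE][12-16 ALLOC][17-20 ALLOC][21-38 FREE]
Op 6: d = malloc(8) -> d = 0; heap: [0-7 ALLOC][8-11 FREE][12-16 ALLOC][17-20 ALLOC][21-38 FREE]
Free blocks: [4 18] total_free=22 largest=18 -> 100*(22-18)/22 = 400/22 ≈ 18.182 -> rounds to 18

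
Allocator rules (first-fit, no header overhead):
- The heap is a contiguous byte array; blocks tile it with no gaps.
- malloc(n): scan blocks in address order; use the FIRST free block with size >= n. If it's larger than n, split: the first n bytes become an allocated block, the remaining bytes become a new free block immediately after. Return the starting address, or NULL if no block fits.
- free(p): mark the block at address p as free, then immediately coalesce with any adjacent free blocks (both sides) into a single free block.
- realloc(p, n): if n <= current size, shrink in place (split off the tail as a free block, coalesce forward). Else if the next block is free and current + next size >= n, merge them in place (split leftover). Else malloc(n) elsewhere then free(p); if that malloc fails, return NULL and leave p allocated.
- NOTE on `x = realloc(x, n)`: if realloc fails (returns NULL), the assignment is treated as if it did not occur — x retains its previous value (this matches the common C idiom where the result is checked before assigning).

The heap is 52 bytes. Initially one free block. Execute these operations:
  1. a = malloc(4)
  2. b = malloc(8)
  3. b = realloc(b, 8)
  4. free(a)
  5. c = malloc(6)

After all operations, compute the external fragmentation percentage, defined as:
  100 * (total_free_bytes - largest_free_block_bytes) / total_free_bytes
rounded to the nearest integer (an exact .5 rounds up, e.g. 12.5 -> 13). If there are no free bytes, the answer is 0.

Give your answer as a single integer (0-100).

Answer: 11

Derivation:
Op 1: a = malloc(4) -> a = 0; heap: [0-3 ALLOC][4-51 FREE]
Op 2: b = malloc(8) -> b = 4; heap: [0-3 ALLOC][4-11 ALLOC][12-51 FREE]
Op 3: b = realloc(b, 8) -> b = 4; heap: [0-3 ALLOC][4-11 ALLOC][12-51 FREE]
Op 4: free(a) -> (freed a); heap: [0-3 FREE][4-11 ALLOC][12-51 FREE]
Op 5: c = malloc(6) -> c = 12; heap: [0-3 FREE][4-11 ALLOC][12-17 ALLOC][18-51 FREE]
Free blocks: [4 34] total_free=38 largest=34 -> 100*(38-34)/38 = 400/38 ≈ 10.526 -> rounds to 11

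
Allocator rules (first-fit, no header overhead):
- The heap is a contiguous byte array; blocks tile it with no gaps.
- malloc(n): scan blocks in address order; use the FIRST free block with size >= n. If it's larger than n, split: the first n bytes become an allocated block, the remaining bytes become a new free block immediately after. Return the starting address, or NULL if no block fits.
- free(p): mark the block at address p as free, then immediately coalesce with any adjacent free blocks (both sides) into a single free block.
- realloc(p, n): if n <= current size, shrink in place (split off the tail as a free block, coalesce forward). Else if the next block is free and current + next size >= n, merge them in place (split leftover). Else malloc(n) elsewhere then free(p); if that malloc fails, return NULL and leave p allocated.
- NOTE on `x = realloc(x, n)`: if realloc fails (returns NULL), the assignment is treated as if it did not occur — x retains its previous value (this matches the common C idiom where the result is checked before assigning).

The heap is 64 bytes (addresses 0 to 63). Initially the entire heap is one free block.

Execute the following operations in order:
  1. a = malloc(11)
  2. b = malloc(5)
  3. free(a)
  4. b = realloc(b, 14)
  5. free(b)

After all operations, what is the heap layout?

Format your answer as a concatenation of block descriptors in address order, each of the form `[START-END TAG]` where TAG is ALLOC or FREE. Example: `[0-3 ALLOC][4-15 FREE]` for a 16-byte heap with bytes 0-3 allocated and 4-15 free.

Op 1: a = malloc(11) -> a = 0; heap: [0-10 ALLOC][11-63 FREE]
Op 2: b = malloc(5) -> b = 11; heap: [0-10 ALLOC][11-15 ALLOC][16-63 FREE]
Op 3: free(a) -> (freed a); heap: [0-10 FREE][11-15 ALLOC][16-63 FREE]
Op 4: b = realloc(b, 14) -> b = 11; heap: [0-10 FREE][11-24 ALLOC][25-63 FREE]
Op 5: free(b) -> (freed b); heap: [0-63 FREE]

Answer: [0-63 FREE]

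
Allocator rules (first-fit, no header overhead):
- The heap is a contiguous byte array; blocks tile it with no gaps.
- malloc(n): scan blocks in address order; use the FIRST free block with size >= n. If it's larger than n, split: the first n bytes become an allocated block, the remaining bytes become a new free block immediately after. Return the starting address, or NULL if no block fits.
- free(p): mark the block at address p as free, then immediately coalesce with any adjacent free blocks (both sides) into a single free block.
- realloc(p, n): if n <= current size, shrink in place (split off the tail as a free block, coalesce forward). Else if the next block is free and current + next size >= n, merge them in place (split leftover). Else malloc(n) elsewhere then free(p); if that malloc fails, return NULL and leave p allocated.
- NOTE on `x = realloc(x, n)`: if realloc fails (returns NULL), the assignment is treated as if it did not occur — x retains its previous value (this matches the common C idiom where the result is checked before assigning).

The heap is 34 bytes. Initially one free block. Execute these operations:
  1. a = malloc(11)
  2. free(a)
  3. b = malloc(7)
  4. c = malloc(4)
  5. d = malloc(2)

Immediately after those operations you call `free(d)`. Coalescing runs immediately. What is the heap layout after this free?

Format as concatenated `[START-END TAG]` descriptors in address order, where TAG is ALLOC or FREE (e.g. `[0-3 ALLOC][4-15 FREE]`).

Answer: [0-6 ALLOC][7-10 ALLOC][11-33 FREE]

Derivation:
Op 1: a = malloc(11) -> a = 0; heap: [0-10 ALLOC][11-33 FREE]
Op 2: free(a) -> (freed a); heap: [0-33 FREE]
Op 3: b = malloc(7) -> b = 0; heap: [0-6 ALLOC][7-33 FREE]
Op 4: c = malloc(4) -> c = 7; heap: [0-6 ALLOC][7-10 ALLOC][11-33 FREE]
Op 5: d = malloc(2) -> d = 11; heap: [0-6 ALLOC][7-10 ALLOC][11-12 ALLOC][13-33 FREE]
free(d): d = 11 -> block [11-12 ALLOC]; mark free, coalesce with adjacent free neighbors -> [0-6 ALLOC][7-10 ALLOC][11-33 FREE]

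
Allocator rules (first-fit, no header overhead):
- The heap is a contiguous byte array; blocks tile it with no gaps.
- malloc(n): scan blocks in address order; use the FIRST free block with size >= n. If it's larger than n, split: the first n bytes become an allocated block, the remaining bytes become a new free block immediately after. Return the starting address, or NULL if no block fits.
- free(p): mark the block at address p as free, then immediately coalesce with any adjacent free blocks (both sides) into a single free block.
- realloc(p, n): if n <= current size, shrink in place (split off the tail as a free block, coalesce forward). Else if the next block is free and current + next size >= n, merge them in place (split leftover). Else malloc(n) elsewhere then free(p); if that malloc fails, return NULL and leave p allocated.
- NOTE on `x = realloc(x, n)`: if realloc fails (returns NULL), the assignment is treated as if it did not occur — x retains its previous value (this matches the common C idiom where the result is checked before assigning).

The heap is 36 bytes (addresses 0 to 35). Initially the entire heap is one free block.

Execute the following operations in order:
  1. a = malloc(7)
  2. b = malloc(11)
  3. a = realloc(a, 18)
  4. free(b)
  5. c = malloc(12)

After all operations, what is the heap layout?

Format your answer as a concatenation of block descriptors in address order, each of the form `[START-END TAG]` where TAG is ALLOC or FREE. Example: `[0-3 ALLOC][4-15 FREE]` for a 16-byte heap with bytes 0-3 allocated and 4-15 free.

Answer: [0-11 ALLOC][12-17 FREE][18-35 ALLOC]

Derivation:
Op 1: a = malloc(7) -> a = 0; heap: [0-6 ALLOC][7-35 FREE]
Op 2: b = malloc(11) -> b = 7; heap: [0-6 ALLOC][7-17 ALLOC][18-35 FREE]
Op 3: a = realloc(a, 18) -> a = 18; heap: [0-6 FREE][7-17 ALLOC][18-35 ALLOC]
Op 4: free(b) -> (freed b); heap: [0-17 FREE][18-35 ALLOC]
Op 5: c = malloc(12) -> c = 0; heap: [0-11 ALLOC][12-17 FREE][18-35 ALLOC]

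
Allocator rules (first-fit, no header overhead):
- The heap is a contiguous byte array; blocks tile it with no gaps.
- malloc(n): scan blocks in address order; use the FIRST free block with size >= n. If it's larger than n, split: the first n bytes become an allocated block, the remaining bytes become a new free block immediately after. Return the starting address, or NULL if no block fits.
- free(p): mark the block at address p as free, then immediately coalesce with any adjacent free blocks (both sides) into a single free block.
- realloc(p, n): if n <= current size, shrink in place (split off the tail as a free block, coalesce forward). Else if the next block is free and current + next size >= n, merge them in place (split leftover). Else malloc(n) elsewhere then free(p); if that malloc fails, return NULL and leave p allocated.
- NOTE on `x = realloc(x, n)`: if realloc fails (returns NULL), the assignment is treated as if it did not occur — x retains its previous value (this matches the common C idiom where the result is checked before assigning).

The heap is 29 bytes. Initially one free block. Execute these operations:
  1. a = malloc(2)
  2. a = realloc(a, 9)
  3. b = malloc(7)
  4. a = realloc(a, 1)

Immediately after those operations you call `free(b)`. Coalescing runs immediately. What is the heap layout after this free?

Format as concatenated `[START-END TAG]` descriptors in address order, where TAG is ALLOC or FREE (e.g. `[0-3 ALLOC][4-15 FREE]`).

Answer: [0-0 ALLOC][1-28 FREE]

Derivation:
Op 1: a = malloc(2) -> a = 0; heap: [0-1 ALLOC][2-28 FREE]
Op 2: a = realloc(a, 9) -> a = 0; heap: [0-8 ALLOC][9-28 FREE]
Op 3: b = malloc(7) -> b = 9; heap: [0-8 ALLOC][9-15 ALLOC][16-28 FREE]
Op 4: a = realloc(a, 1) -> a = 0; heap: [0-0 ALLOC][1-8 FREE][9-15 ALLOC][16-28 FREE]
free(b): b = 9 -> block [9-15 ALLOC]; mark free, coalesce with adjacent free neighbors -> [0-0 ALLOC][1-28 FREE]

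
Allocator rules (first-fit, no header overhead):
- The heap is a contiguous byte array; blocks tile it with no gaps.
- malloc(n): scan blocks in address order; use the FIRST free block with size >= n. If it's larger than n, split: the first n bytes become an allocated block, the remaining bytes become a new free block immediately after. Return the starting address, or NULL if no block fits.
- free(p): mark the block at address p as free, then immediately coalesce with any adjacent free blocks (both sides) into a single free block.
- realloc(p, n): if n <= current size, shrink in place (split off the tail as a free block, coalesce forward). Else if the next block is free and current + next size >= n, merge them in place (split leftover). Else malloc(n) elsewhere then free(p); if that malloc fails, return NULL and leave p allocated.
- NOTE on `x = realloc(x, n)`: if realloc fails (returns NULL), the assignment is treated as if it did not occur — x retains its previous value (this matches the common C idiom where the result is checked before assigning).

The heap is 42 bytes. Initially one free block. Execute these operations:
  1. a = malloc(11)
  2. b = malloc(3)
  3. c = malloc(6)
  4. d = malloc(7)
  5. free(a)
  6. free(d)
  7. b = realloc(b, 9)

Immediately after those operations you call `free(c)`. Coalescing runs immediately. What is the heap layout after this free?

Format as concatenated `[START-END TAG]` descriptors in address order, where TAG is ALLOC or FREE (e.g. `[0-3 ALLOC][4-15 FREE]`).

Op 1: a = malloc(11) -> a = 0; heap: [0-10 ALLOC][11-41 FREE]
Op 2: b = malloc(3) -> b = 11; heap: [0-10 ALLOC][11-13 ALLOC][14-41 FREE]
Op 3: c = malloc(6) -> c = 14; heap: [0-10 ALLOC][11-13 ALLOC][14-19 ALLOC][20-41 FREE]
Op 4: d = malloc(7) -> d = 20; heap: [0-10 ALLOC][11-13 ALLOC][14-19 ALLOC][20-26 ALLOC][27-41 FREE]
Op 5: free(a) -> (freed a); heap: [0-10 FREE][11-13 ALLOC][14-19 ALLOC][20-26 ALLOC][27-41 FREE]
Op 6: free(d) -> (freed d); heap: [0-10 FREE][11-13 ALLOC][14-19 ALLOC][20-41 FREE]
Op 7: b = realloc(b, 9) -> b = 0; heap: [0-8 ALLOC][9-13 FREE][14-19 ALLOC][20-41 FREE]
free(c): c = 14 -> block [14-19 ALLOC]; mark free, coalesce with adjacent free neighbors -> [0-8 ALLOC][9-41 FREE]

Answer: [0-8 ALLOC][9-41 FREE]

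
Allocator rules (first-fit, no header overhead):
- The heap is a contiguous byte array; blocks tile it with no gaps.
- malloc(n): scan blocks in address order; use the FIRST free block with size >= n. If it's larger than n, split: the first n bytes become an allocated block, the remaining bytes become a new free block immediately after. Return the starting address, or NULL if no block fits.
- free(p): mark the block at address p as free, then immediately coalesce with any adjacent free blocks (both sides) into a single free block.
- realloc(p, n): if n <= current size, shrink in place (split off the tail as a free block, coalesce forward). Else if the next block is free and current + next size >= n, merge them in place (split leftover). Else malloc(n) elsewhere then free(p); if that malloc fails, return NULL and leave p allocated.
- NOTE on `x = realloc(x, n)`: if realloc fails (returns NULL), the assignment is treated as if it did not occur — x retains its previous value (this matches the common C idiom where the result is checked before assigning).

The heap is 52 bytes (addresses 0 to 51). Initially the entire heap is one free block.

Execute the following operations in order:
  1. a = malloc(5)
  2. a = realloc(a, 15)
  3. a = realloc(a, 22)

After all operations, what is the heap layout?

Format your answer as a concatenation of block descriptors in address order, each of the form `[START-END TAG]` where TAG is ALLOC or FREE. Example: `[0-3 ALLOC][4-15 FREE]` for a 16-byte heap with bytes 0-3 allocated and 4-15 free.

Op 1: a = malloc(5) -> a = 0; heap: [0-4 ALLOC][5-51 FREE]
Op 2: a = realloc(a, 15) -> a = 0; heap: [0-14 ALLOC][15-51 FREE]
Op 3: a = realloc(a, 22) -> a = 0; heap: [0-21 ALLOC][22-51 FREE]

Answer: [0-21 ALLOC][22-51 FREE]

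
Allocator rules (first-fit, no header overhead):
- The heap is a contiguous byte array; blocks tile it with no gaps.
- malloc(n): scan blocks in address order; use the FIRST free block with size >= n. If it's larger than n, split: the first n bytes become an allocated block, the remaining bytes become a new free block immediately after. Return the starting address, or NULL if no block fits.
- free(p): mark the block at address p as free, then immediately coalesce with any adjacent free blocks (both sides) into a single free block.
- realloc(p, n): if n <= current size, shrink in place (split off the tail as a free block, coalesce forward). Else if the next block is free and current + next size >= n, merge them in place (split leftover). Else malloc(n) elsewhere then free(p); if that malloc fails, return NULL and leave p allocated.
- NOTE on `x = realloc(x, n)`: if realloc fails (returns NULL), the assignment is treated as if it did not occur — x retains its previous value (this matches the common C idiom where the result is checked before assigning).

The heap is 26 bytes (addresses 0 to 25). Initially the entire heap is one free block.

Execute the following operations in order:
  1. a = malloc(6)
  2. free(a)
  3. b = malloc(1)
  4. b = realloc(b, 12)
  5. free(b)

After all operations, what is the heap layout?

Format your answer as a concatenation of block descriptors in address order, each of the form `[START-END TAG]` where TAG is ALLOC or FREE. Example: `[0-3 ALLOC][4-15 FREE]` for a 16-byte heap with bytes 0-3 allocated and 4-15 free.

Op 1: a = malloc(6) -> a = 0; heap: [0-5 ALLOC][6-25 FREE]
Op 2: free(a) -> (freed a); heap: [0-25 FREE]
Op 3: b = malloc(1) -> b = 0; heap: [0-0 ALLOC][1-25 FREE]
Op 4: b = realloc(b, 12) -> b = 0; heap: [0-11 ALLOC][12-25 FREE]
Op 5: free(b) -> (freed b); heap: [0-25 FREE]

Answer: [0-25 FREE]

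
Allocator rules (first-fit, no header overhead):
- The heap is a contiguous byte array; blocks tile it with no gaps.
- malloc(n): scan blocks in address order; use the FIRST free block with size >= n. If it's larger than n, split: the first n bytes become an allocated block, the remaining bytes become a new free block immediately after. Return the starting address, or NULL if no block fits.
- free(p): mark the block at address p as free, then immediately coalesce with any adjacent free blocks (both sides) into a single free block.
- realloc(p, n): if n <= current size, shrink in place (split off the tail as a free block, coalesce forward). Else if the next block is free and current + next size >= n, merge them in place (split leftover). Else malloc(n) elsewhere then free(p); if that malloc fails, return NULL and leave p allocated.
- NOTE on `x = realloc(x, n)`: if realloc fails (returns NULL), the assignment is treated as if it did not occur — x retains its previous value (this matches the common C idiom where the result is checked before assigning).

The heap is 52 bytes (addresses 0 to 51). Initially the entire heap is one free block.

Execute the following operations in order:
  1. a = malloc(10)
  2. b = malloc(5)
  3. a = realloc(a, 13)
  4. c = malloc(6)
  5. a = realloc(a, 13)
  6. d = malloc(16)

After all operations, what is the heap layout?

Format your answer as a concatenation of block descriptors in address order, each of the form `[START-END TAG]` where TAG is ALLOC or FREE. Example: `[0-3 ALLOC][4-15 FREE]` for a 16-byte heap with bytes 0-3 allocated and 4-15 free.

Answer: [0-5 ALLOC][6-9 FREE][10-14 ALLOC][15-27 ALLOC][28-43 ALLOC][44-51 FREE]

Derivation:
Op 1: a = malloc(10) -> a = 0; heap: [0-9 ALLOC][10-51 FREE]
Op 2: b = malloc(5) -> b = 10; heap: [0-9 ALLOC][10-14 ALLOC][15-51 FREE]
Op 3: a = realloc(a, 13) -> a = 15; heap: [0-9 FREE][10-14 ALLOC][15-27 ALLOC][28-51 FREE]
Op 4: c = malloc(6) -> c = 0; heap: [0-5 ALLOC][6-9 FREE][10-14 ALLOC][15-27 ALLOC][28-51 FREE]
Op 5: a = realloc(a, 13) -> a = 15; heap: [0-5 ALLOC][6-9 FREE][10-14 ALLOC][15-27 ALLOC][28-51 FREE]
Op 6: d = malloc(16) -> d = 28; heap: [0-5 ALLOC][6-9 FREE][10-14 ALLOC][15-27 ALLOC][28-43 ALLOC][44-51 FREE]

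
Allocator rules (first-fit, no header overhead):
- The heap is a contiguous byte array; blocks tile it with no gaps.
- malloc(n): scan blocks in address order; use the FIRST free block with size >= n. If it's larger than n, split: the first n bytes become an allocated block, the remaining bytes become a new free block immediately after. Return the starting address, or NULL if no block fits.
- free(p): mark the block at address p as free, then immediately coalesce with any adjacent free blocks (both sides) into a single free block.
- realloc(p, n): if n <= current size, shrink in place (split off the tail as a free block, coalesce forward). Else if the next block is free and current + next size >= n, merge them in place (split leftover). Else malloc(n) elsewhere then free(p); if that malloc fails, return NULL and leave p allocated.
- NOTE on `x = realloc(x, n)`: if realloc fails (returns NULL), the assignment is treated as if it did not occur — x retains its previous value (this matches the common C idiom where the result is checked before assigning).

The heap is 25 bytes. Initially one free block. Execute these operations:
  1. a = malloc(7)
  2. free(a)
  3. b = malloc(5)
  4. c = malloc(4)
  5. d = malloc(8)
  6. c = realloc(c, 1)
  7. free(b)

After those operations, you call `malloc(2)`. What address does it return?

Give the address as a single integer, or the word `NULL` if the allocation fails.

Op 1: a = malloc(7) -> a = 0; heap: [0-6 ALLOC][7-24 FREE]
Op 2: free(a) -> (freed a); heap: [0-24 FREE]
Op 3: b = malloc(5) -> b = 0; heap: [0-4 ALLOC][5-24 FREE]
Op 4: c = malloc(4) -> c = 5; heap: [0-4 ALLOC][5-8 ALLOC][9-24 FREE]
Op 5: d = malloc(8) -> d = 9; heap: [0-4 ALLOC][5-8 ALLOC][9-16 ALLOC][17-24 FREE]
Op 6: c = realloc(c, 1) -> c = 5; heap: [0-4 ALLOC][5-5 ALLOC][6-8 FREE][9-16 ALLOC][17-24 FREE]
Op 7: free(b) -> (freed b); heap: [0-4 FREE][5-5 ALLOC][6-8 FREE][9-16 ALLOC][17-24 FREE]
malloc(2): first-fit scan over [0-4 FREE][5-5 ALLOC][6-8 FREE][9-16 ALLOC][17-24 FREE] -> 0

Answer: 0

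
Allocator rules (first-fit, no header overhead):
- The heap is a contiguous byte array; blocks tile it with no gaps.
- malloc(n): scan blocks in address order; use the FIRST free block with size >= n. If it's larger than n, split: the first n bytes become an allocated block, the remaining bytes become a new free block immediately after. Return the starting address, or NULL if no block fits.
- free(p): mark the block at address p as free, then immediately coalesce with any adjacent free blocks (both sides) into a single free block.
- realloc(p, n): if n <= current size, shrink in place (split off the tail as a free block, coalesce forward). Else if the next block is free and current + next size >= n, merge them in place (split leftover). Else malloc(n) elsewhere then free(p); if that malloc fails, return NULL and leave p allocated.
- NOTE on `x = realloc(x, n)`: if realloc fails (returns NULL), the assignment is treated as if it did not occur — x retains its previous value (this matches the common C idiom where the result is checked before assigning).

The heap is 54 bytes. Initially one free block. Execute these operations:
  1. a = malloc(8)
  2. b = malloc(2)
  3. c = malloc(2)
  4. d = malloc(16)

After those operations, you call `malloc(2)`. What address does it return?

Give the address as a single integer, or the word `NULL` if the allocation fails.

Op 1: a = malloc(8) -> a = 0; heap: [0-7 ALLOC][8-53 FREE]
Op 2: b = malloc(2) -> b = 8; heap: [0-7 ALLOC][8-9 ALLOC][10-53 FREE]
Op 3: c = malloc(2) -> c = 10; heap: [0-7 ALLOC][8-9 ALLOC][10-11 ALLOC][12-53 FREE]
Op 4: d = malloc(16) -> d = 12; heap: [0-7 ALLOC][8-9 ALLOC][10-11 ALLOC][12-27 ALLOC][28-53 FREE]
malloc(2): first-fit scan over [0-7 ALLOC][8-9 ALLOC][10-11 ALLOC][12-27 ALLOC][28-53 FREE] -> 28

Answer: 28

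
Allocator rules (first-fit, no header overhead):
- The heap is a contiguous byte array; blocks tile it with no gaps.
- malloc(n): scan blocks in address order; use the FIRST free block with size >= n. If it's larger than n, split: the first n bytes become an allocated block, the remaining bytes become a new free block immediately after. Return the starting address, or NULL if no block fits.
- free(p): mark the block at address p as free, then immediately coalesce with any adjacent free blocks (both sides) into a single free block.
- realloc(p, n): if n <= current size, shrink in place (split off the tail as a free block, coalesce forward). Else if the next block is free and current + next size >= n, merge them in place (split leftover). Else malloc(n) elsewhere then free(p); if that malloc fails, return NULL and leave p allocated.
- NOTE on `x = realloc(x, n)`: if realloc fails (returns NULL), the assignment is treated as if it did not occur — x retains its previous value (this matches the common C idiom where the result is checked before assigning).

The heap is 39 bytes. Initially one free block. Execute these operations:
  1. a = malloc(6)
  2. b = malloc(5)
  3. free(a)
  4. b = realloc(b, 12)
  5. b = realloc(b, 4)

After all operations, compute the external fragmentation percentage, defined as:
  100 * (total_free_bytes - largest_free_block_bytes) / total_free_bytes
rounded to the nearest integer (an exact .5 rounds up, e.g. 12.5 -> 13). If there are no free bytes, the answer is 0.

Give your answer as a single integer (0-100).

Op 1: a = malloc(6) -> a = 0; heap: [0-5 ALLOC][6-38 FREE]
Op 2: b = malloc(5) -> b = 6; heap: [0-5 ALLOC][6-10 ALLOC][11-38 FREE]
Op 3: free(a) -> (freed a); heap: [0-5 FREE][6-10 ALLOC][11-38 FREE]
Op 4: b = realloc(b, 12) -> b = 6; heap: [0-5 FREE][6-17 ALLOC][18-38 FREE]
Op 5: b = realloc(b, 4) -> b = 6; heap: [0-5 FREE][6-9 ALLOC][10-38 FREE]
Free blocks: [6 29] total_free=35 largest=29 -> 100*(35-29)/35 = 600/35 ≈ 17.143 -> rounds to 17

Answer: 17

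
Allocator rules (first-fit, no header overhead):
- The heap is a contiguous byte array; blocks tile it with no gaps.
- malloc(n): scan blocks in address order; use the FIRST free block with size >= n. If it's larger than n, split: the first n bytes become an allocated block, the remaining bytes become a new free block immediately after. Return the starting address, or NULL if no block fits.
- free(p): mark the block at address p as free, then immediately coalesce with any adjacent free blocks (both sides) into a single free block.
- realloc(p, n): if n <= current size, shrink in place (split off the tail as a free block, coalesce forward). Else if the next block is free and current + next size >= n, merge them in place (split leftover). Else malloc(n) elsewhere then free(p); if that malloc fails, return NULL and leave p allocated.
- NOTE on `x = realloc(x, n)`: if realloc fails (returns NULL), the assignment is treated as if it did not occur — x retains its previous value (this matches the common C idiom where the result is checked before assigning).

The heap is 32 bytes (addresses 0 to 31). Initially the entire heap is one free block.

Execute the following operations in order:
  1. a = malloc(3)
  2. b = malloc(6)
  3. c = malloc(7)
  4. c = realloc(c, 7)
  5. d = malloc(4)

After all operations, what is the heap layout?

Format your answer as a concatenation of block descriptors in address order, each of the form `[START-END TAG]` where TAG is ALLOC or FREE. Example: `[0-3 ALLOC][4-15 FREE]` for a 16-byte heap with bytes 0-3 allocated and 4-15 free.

Op 1: a = malloc(3) -> a = 0; heap: [0-2 ALLOC][3-31 FREE]
Op 2: b = malloc(6) -> b = 3; heap: [0-2 ALLOC][3-8 ALLOC][9-31 FREE]
Op 3: c = malloc(7) -> c = 9; heap: [0-2 ALLOC][3-8 ALLOC][9-15 ALLOC][16-31 FREE]
Op 4: c = realloc(c, 7) -> c = 9; heap: [0-2 ALLOC][3-8 ALLOC][9-15 ALLOC][16-31 FREE]
Op 5: d = malloc(4) -> d = 16; heap: [0-2 ALLOC][3-8 ALLOC][9-15 ALLOC][16-19 ALLOC][20-31 FREE]

Answer: [0-2 ALLOC][3-8 ALLOC][9-15 ALLOC][16-19 ALLOC][20-31 FREE]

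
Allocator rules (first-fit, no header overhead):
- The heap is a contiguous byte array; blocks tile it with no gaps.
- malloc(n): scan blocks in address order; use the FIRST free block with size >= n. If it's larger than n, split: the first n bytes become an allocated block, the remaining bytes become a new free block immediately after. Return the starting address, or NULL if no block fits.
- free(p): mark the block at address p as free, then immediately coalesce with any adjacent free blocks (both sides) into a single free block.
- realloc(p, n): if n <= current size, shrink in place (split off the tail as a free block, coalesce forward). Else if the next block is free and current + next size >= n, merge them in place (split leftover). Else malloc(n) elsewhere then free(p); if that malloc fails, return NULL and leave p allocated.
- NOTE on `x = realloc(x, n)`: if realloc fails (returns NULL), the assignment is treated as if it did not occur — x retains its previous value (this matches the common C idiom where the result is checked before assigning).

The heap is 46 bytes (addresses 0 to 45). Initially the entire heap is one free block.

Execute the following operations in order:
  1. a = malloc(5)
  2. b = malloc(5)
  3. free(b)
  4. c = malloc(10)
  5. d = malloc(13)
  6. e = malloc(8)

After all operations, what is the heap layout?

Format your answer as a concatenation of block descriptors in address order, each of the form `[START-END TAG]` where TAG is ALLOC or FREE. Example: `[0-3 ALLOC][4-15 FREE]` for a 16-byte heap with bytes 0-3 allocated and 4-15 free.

Answer: [0-4 ALLOC][5-14 ALLOC][15-27 ALLOC][28-35 ALLOC][36-45 FREE]

Derivation:
Op 1: a = malloc(5) -> a = 0; heap: [0-4 ALLOC][5-45 FREE]
Op 2: b = malloc(5) -> b = 5; heap: [0-4 ALLOC][5-9 ALLOC][10-45 FREE]
Op 3: free(b) -> (freed b); heap: [0-4 ALLOC][5-45 FREE]
Op 4: c = malloc(10) -> c = 5; heap: [0-4 ALLOC][5-14 ALLOC][15-45 FREE]
Op 5: d = malloc(13) -> d = 15; heap: [0-4 ALLOC][5-14 ALLOC][15-27 ALLOC][28-45 FREE]
Op 6: e = malloc(8) -> e = 28; heap: [0-4 ALLOC][5-14 ALLOC][15-27 ALLOC][28-35 ALLOC][36-45 FREE]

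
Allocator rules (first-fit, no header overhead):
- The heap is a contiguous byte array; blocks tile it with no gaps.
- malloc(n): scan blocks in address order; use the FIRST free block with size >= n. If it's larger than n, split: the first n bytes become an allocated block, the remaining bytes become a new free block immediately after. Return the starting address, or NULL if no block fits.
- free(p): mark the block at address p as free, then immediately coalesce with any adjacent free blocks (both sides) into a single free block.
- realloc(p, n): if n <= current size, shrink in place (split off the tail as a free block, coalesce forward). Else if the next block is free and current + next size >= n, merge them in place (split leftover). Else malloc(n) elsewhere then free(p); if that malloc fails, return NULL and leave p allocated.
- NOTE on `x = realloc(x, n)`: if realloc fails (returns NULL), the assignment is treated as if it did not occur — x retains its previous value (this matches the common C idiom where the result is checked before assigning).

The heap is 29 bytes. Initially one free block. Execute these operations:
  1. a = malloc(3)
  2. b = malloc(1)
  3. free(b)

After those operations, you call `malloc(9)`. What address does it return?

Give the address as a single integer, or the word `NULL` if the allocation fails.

Op 1: a = malloc(3) -> a = 0; heap: [0-2 ALLOC][3-28 FREE]
Op 2: b = malloc(1) -> b = 3; heap: [0-2 ALLOC][3-3 ALLOC][4-28 FREE]
Op 3: free(b) -> (freed b); heap: [0-2 ALLOC][3-28 FREE]
malloc(9): first-fit scan over [0-2 ALLOC][3-28 FREE] -> 3

Answer: 3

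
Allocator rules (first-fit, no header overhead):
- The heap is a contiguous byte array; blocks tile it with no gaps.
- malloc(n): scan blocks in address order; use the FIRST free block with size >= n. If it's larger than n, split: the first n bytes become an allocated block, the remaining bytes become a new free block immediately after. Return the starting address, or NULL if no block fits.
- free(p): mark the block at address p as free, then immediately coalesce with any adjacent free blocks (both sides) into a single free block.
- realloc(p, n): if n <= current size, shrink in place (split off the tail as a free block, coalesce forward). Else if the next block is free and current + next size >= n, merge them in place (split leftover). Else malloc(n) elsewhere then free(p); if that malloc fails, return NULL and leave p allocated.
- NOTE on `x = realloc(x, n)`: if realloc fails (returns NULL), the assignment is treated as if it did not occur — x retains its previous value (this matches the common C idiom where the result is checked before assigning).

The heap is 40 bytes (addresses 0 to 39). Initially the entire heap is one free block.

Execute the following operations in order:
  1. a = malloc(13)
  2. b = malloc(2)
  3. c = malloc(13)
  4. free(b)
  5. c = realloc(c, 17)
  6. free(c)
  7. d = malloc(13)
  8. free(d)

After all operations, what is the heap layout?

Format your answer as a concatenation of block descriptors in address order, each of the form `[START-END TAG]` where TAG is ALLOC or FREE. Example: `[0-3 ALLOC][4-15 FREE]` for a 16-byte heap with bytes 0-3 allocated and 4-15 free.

Answer: [0-12 ALLOC][13-39 FREE]

Derivation:
Op 1: a = malloc(13) -> a = 0; heap: [0-12 ALLOC][13-39 FREE]
Op 2: b = malloc(2) -> b = 13; heap: [0-12 ALLOC][13-14 ALLOC][15-39 FREE]
Op 3: c = malloc(13) -> c = 15; heap: [0-12 ALLOC][13-14 ALLOC][15-27 ALLOC][28-39 FREE]
Op 4: free(b) -> (freed b); heap: [0-12 ALLOC][13-14 FREE][15-27 ALLOC][28-39 FREE]
Op 5: c = realloc(c, 17) -> c = 15; heap: [0-12 ALLOC][13-14 FREE][15-31 ALLOC][32-39 FREE]
Op 6: free(c) -> (freed c); heap: [0-12 ALLOC][13-39 FREE]
Op 7: d = malloc(13) -> d = 13; heap: [0-12 ALLOC][13-25 ALLOC][26-39 FREE]
Op 8: free(d) -> (freed d); heap: [0-12 ALLOC][13-39 FREE]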